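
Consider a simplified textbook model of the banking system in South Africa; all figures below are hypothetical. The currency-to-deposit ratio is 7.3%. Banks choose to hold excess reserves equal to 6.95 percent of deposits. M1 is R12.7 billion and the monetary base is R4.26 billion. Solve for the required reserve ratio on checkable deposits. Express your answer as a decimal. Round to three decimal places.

0.217

Using m = M/MB = 12.7/4.26 ≈ 2.981221. Since m = (1 + c)/(c + rr + e), the denominator satisfies c + rr + e = (1 + c)/m = (1 + 0.073) / 2.981221 ≈ 0.359920.
With c = 0.073 and e = 0.0695, the required reserve ratio on checkable deposits is 0.359920 − 0.073 − 0.0695 = 0.21742.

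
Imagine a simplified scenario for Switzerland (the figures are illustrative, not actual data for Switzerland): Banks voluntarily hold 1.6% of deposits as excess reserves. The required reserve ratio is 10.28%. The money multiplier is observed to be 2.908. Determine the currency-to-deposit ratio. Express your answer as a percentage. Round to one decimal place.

Using m = 2.908. From m = (1 + c)/(c + rr + e), rearranging gives 1 + c = m·(c + rr + e), so c·(1 − m) = m·(rr + e) − 1.
Hence c = [m·(rr + e) − 1]/(1 − m) = [2.908 × (0.1028 + 0.016) − 1] / (1 − 2.908) ≈ 0.343045.

34.3%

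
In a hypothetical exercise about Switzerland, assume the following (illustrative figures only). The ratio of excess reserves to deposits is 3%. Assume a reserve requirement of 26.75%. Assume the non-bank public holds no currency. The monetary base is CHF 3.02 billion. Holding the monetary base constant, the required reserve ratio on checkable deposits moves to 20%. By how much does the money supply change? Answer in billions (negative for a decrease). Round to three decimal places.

CHF 2.979 billion

Initially m₁ = 1 / (0.2675 + 0.03) ≈ 3.36134, so M₁ = 3.36134 × 3.02 ≈ 10.1512 billion.
After the change m₂ = 1 / (0.2 + 0.03) ≈ 4.34783, so M₂ = 4.34783 × 3.02 ≈ 13.1304 billion.
ΔM = M₂ − M₁ = 13.1304 − 10.1512 = 2.9792 billion.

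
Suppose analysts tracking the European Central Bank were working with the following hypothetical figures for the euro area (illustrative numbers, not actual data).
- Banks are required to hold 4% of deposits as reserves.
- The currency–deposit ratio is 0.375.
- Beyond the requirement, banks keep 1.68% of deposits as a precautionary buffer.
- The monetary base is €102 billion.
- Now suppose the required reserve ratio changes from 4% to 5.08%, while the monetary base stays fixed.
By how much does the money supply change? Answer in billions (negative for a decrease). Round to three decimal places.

Initially m₁ = (1 + 0.375) / (0.04 + 0.0168 + 0.375) ≈ 3.1843446, so M₁ = 3.1843446 × 102 ≈ 324.8031 billion.
After the change m₂ = (1 + 0.375) / (0.0508 + 0.0168 + 0.375) ≈ 3.1066426, so M₂ = 3.1066426 × 102 ≈ 316.8775 billion.
ΔM = M₂ − M₁ = 316.8775 − 324.8031 = -7.9256 billion.

-7.926 billion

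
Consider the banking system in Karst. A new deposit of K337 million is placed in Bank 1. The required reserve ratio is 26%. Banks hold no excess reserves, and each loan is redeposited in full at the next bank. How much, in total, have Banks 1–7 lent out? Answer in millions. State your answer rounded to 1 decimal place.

Bank i lends (1 − rr)^i of the original deposit: Bank 1 lends 337·0.7400 = 249.3800, Bank 2 lends 337·0.7400² = 184.5412, and so on.
Summing a geometric series: total = 337·[0.7400·(1 − 0.7400^7) / (1 − 0.7400)] ≈ 842.6044 million.

K842.6 million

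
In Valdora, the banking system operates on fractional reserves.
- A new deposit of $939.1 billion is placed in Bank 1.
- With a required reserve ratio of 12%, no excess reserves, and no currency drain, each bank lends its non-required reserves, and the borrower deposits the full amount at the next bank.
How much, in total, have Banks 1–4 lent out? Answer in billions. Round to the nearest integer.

$2757 billion

Bank i lends (1 − rr)^i of the original deposit: Bank 1 lends 939.1·0.8800 = 826.4080, Bank 2 lends 939.1·0.8800² ≈ 727.2390, and so on.
Summing a geometric series: total = 939.1·[0.8800·(1 − 0.8800^4) / (1 − 0.8800)] ≈ 2756.7913 billion.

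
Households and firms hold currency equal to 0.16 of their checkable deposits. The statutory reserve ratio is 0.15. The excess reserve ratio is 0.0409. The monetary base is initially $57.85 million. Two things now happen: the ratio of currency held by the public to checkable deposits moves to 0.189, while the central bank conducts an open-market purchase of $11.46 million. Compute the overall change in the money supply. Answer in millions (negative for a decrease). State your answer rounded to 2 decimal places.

Before: m₁ = (1 + 0.16) / (0.15 + 0.0409 + 0.16) ≈ 3.30579, MB₁ = 57.85, so M₁ = 3.30579 × 57.85 ≈ 191.24 million.
After: m₂ = (1 + 0.189) / (0.15 + 0.0409 + 0.189) ≈ 3.12977, MB₂ = 57.85 + 11.46 = 69.31, so M₂ = 3.12977 × 69.31 ≈ 216.9244 million.
ΔM = M₂ − M₁ = 216.9244 − 191.24 = 25.6844 million.

$25.68 million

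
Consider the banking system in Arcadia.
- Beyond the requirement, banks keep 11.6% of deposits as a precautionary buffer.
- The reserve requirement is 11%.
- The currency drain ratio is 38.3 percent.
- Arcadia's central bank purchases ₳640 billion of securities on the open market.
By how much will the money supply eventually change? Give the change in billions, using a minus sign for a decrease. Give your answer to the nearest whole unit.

₳1453 billion

The money multiplier is m = (1 + c) / (rr + e + c) = (1 + 0.383) / (0.11 + 0.116 + 0.383) ≈ 2.2709.
The purchase adds 640 billion of base, so ΔM = m × ΔMB = 2.2709 × (+640) = 1453.376 billion.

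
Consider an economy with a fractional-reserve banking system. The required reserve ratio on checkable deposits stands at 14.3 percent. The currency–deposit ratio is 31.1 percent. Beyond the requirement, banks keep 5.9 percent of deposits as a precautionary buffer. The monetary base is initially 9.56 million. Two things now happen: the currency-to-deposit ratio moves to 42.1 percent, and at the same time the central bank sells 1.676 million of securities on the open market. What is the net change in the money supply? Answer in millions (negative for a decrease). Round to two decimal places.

-6.45 million

Before: m₁ = (1 + 0.311) / (0.143 + 0.059 + 0.311) ≈ 2.5556, MB₁ = 9.56, so M₁ = 2.5556 × 9.56 ≈ 24.4315 million.
After: m₂ = (1 + 0.421) / (0.143 + 0.059 + 0.421) ≈ 2.2809, MB₂ = 9.56 − 1.676 = 7.884, so M₂ = 2.2809 × 7.884 ≈ 17.9826 million.
ΔM = M₂ − M₁ = 17.9826 − 24.4315 = -6.4489 million.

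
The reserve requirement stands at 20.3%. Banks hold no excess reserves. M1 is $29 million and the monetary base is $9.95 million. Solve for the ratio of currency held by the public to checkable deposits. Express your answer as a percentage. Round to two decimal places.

21.33%

Using m = M/MB = 29/9.95 ≈ 2.914573. From m = (1 + c)/(c + rr + e), rearranging gives 1 + c = m·(c + rr + e), so c·(1 − m) = m·(rr + e) − 1.
Hence c = [m·(rr + e) − 1]/(1 − m) = [2.914573 × (0.203 + 0) − 1] / (1 − 2.914573) ≈ 0.213281.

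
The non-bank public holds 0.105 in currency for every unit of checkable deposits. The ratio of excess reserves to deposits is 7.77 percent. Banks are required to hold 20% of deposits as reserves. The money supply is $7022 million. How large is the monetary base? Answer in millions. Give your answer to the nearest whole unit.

$2432 million

The money multiplier is m = (1 + c) / (rr + e + c) = (1 + 0.105) / (0.2 + 0.0777 + 0.105) ≈ 2.88738.
MB = M / m = 7022 / 2.88738 ≈ 2431.9625 million.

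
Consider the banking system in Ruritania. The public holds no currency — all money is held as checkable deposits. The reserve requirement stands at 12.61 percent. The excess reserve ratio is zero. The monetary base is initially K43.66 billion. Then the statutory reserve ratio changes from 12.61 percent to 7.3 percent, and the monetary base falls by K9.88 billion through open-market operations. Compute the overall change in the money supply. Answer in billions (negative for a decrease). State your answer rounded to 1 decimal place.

K116.5 billion

Before: m₁ = 1 / (0.1261) ≈ 7.9302, MB₁ = 43.66, so M₁ = 7.9302 × 43.66 ≈ 346.2325 billion.
After: m₂ = 1 / (0.073) ≈ 13.6986, MB₂ = 43.66 − 9.88 = 33.78, so M₂ = 13.6986 × 33.78 ≈ 462.7387 billion.
ΔM = M₂ − M₁ = 462.7387 − 346.2325 = 116.5062 billion.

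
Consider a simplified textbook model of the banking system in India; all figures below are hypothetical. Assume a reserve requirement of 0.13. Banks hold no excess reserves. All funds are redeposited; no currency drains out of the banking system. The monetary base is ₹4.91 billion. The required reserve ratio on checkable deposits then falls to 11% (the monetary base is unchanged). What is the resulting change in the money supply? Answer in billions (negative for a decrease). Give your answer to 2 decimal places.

₹6.87 billion

Initially m₁ = 1 / (0.13) ≈ 7.6923, so M₁ = 7.6923 × 4.91 ≈ 37.7692 billion.
After the change m₂ = 1 / (0.11) ≈ 9.0909, so M₂ = 9.0909 × 4.91 ≈ 44.6363 billion.
ΔM = M₂ − M₁ = 44.6363 − 37.7692 = 6.8671 billion.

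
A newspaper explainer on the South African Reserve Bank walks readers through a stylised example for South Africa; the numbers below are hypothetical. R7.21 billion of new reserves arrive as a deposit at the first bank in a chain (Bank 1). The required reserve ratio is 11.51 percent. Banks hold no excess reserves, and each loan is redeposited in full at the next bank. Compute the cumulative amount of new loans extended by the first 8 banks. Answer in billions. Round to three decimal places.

R34.591 billion

Bank i lends (1 − rr)^i of the original deposit: Bank 1 lends 7.21·0.8849 ≈ 6.3801, Bank 2 lends 7.21·0.8849² ≈ 5.6458, and so on.
Summing a geometric series: total = 7.21·[0.8849·(1 − 0.8849^8) / (1 − 0.8849)] ≈ 34.5907 billion.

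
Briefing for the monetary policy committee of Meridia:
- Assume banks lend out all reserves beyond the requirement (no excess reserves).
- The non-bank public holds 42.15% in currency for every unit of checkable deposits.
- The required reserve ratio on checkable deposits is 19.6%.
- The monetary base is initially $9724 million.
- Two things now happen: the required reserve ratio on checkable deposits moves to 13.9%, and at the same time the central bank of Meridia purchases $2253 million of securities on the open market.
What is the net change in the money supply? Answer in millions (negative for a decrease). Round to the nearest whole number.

$7990 million

Before: m₁ = (1 + 0.4215) / (0.196 + 0.4215) ≈ 2.302024, MB₁ = 9724, so M₁ = 2.302024 × 9724 ≈ 22384.8814 million.
After: m₂ = (1 + 0.4215) / (0.139 + 0.4215) ≈ 2.536128, MB₂ = 9724 + 2253 = 11977, so M₂ = 2.536128 × 11977 ≈ 30375.2051 million.
ΔM = M₂ − M₁ = 30375.2051 − 22384.8814 = 7990.3237 million.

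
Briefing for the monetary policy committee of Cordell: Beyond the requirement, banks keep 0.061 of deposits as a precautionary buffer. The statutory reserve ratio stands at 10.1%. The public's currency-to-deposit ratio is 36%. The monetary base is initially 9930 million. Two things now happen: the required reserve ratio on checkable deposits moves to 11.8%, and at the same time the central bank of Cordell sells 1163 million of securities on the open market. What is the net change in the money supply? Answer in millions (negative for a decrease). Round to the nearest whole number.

-3750 million

Before: m₁ = (1 + 0.36) / (0.101 + 0.061 + 0.36) ≈ 2.60536, MB₁ = 9930, so M₁ = 2.60536 × 9930 = 25871.2248 million.
After: m₂ = (1 + 0.36) / (0.118 + 0.061 + 0.36) ≈ 2.52319, MB₂ = 9930 − 1163 = 8767, so M₂ = 2.52319 × 8767 ≈ 22120.8067 million.
ΔM = M₂ − M₁ = 22120.8067 − 25871.2248 = -3750.4181 million.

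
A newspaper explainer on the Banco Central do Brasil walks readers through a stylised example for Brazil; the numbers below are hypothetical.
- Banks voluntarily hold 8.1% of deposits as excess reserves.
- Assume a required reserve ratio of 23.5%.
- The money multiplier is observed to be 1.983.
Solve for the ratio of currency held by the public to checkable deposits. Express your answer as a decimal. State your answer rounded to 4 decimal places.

Using m = 1.983. From m = (1 + c)/(c + rr + e), rearranging gives 1 + c = m·(c + rr + e), so c·(1 − m) = m·(rr + e) − 1.
Hence c = [m·(rr + e) − 1]/(1 − m) = [1.983 × (0.235 + 0.081) − 1] / (1 − 1.983) ≈ 0.379829.

0.3798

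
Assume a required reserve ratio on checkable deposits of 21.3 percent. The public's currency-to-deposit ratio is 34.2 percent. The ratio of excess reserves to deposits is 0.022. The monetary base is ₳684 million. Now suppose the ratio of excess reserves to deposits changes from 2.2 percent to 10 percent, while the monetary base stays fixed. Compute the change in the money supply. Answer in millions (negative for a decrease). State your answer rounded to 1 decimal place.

Initially m₁ = (1 + 0.342) / (0.213 + 0.022 + 0.342) ≈ 2.32582, so M₁ = 2.32582 × 684 ≈ 1590.8609 million.
After the change m₂ = (1 + 0.342) / (0.213 + 0.1 + 0.342) ≈ 2.04885, so M₂ = 2.04885 × 684 = 1401.4134 million.
ΔM = M₂ − M₁ = 1401.4134 − 1590.8609 = -189.4475 million.

-189.4 million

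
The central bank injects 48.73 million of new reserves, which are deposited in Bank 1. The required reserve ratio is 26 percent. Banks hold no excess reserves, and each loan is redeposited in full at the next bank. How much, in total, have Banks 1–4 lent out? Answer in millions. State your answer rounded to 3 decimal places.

Bank i lends (1 − rr)^i of the original deposit: Bank 1 lends 48.73·0.7400 = 36.0602, Bank 2 lends 48.73·0.7400² ≈ 26.6845, and so on.
Summing a geometric series: total = 48.73·[0.7400·(1 − 0.7400^4) / (1 − 0.7400)] ≈ 97.1038 million.

97.104 million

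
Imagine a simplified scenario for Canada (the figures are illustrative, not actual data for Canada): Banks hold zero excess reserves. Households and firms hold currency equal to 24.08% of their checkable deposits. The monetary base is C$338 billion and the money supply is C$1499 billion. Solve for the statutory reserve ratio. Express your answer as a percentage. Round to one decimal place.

Using m = M/MB = 1499/338 ≈ 4.434911. Since m = (1 + c)/(c + rr + e), the denominator satisfies c + rr + e = (1 + c)/m = (1 + 0.2408) / 4.434911 ≈ 0.279780.
With c = 0.2408 and e = 0, the statutory reserve ratio is 0.279780 − 0.2408 − 0 = 0.03898.

3.9%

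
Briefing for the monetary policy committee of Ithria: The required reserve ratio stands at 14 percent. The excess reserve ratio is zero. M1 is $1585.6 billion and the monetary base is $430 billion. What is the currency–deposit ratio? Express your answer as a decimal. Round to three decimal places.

Using m = M/MB = 1585.6/430 ≈ 3.687442. From m = (1 + c)/(c + rr + e), rearranging gives 1 + c = m·(c + rr + e), so c·(1 − m) = m·(rr + e) − 1.
Hence c = [m·(rr + e) − 1]/(1 − m) = [3.687442 × (0.14 + 0) − 1] / (1 − 3.687442) ≈ 0.180007.

0.180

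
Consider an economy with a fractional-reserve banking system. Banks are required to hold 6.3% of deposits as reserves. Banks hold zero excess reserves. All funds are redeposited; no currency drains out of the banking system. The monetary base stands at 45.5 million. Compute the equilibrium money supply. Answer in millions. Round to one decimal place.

With no currency drain or excess reserves, the money multiplier is m = 1/rr = 1/0.063 ≈ 15.8730.
Money supply M = m × MB = 15.8730 × 45.5 = 722.2215 million.

722.2 million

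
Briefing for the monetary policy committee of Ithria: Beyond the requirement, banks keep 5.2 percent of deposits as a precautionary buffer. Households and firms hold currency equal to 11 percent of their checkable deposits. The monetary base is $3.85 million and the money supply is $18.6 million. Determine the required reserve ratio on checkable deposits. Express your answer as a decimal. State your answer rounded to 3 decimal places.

Using m = M/MB = 18.6/3.85 ≈ 4.831169. Since m = (1 + c)/(c + rr + e), the denominator satisfies c + rr + e = (1 + c)/m = (1 + 0.11) / 4.831169 ≈ 0.229758.
With c = 0.11 and e = 0.052, the required reserve ratio on checkable deposits is 0.229758 − 0.11 − 0.052 = 0.067758.

0.068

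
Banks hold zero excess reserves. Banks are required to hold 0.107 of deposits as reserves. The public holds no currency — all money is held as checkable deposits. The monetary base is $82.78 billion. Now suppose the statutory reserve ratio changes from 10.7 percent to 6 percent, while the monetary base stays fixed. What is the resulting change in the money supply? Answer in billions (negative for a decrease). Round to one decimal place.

Initially m₁ = 1 / (0.107) ≈ 9.3458, so M₁ = 9.3458 × 82.78 ≈ 773.6453 billion.
After the change m₂ = 1 / (0.06) ≈ 16.6667, so M₂ = 16.6667 × 82.78 ≈ 1379.6694 billion.
ΔM = M₂ − M₁ = 1379.6694 − 773.6453 = 606.0241 billion.

$606.0 billion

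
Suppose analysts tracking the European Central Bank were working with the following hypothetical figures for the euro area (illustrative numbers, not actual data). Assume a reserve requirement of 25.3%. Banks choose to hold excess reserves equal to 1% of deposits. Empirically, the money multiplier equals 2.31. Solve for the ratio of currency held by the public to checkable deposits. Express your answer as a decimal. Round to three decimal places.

0.300

Using m = 2.31. From m = (1 + c)/(c + rr + e), rearranging gives 1 + c = m·(c + rr + e), so c·(1 − m) = m·(rr + e) − 1.
Hence c = [m·(rr + e) − 1]/(1 − m) = [2.31 × (0.253 + 0.01) − 1] / (1 − 2.31) ≈ 0.299595.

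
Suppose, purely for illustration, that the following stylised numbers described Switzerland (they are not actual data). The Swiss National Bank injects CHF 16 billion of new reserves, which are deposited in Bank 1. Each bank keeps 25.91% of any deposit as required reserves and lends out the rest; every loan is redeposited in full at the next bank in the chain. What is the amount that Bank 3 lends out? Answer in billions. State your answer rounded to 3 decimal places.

Each bank lends a fraction (1 − rr) = 0.7409 of the deposit it receives, so Bank 3 receives 16·0.7409^2 and lends 16·0.7409^3 ≈ 6.5073 billion.

CHF 6.507 billion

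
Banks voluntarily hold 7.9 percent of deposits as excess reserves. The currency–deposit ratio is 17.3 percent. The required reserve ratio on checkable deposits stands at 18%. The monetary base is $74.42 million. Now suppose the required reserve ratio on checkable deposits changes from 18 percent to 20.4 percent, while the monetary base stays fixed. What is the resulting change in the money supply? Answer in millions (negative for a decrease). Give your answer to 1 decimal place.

-10.6 million

Initially m₁ = (1 + 0.173) / (0.18 + 0.079 + 0.173) ≈ 2.7153, so M₁ = 2.7153 × 74.42 ≈ 202.0726 million.
After the change m₂ = (1 + 0.173) / (0.204 + 0.079 + 0.173) ≈ 2.5724, so M₂ = 2.5724 × 74.42 ≈ 191.438 million.
ΔM = M₂ − M₁ = 191.438 − 202.0726 = -10.6346 million.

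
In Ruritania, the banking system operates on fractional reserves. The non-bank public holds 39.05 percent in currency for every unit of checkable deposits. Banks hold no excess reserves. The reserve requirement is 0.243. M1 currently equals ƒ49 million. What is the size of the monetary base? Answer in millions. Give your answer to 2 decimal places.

The money multiplier is m = (1 + c) / (rr + c) = (1 + 0.3905) / (0.243 + 0.3905) ≈ 2.19495.
MB = M / m = 49 / 2.19495 ≈ 22.324 million.

ƒ22.32 million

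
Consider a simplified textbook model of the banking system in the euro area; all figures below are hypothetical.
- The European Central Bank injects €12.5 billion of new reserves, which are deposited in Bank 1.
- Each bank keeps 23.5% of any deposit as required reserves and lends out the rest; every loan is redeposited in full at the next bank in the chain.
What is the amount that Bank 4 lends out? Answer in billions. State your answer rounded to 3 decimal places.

Each bank lends a fraction (1 − rr) = 0.7650 of the deposit it receives, so Bank 4 receives 12.5·0.7650^3 and lends 12.5·0.7650^4 ≈ 4.2811 billion.

€4.281 billion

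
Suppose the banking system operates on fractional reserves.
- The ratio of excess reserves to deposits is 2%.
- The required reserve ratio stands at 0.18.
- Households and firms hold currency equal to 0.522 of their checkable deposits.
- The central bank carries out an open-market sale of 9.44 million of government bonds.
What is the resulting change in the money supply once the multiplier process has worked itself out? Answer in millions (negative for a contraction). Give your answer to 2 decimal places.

-19.90 million

The money multiplier is m = (1 + c) / (rr + e + c) = (1 + 0.522) / (0.18 + 0.02 + 0.522) ≈ 2.1080.
The sale removes 9.44 million of base, so ΔM = m × ΔMB = 2.1080 × (−9.44) ≈ -19.8995 million.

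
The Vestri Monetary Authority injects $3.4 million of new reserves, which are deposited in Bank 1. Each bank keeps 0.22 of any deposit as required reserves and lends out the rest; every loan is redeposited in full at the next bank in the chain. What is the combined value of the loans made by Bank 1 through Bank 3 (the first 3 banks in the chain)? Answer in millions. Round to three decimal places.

Bank i lends (1 − rr)^i of the original deposit: Bank 1 lends 3.4·0.7800 = 2.6520, Bank 2 lends 3.4·0.7800² ≈ 2.0686, and so on.
Summing a geometric series: total = 3.4·[0.7800·(1 − 0.7800^3) / (1 − 0.7800)] ≈ 6.3340 million.

$6.334 million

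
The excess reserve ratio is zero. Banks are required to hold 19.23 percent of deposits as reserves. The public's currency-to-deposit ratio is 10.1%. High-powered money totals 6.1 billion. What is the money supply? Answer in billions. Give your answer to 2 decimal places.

The money multiplier is m = (1 + c) / (rr + c) = (1 + 0.101) / (0.1923 + 0.101) ≈ 3.7538.
So M = m × MB = 3.7538 × 6.1 ≈ 22.8982 billion.

22.90 billion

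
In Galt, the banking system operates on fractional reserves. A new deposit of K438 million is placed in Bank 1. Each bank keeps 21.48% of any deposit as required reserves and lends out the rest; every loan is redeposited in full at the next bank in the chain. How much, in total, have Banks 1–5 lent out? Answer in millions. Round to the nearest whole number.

K1123 million

Bank i lends (1 − rr)^i of the original deposit: Bank 1 lends 438·0.7852 = 343.9176, Bank 2 lends 438·0.7852² ≈ 270.0441, and so on.
Summing a geometric series: total = 438·[0.7852·(1 − 0.7852^5) / (1 − 0.7852)] ≈ 1123.2231 million.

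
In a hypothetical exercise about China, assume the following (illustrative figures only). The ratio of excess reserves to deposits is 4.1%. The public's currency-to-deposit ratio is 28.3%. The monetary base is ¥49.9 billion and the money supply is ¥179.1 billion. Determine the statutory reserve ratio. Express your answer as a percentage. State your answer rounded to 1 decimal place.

3.3%

Using m = M/MB = 179.1/49.9 ≈ 3.589178. Since m = (1 + c)/(c + rr + e), the denominator satisfies c + rr + e = (1 + c)/m = (1 + 0.283) / 3.589178 ≈ 0.357463.
With c = 0.283 and e = 0.041, the statutory reserve ratio is 0.357463 − 0.283 − 0.041 = 0.033463.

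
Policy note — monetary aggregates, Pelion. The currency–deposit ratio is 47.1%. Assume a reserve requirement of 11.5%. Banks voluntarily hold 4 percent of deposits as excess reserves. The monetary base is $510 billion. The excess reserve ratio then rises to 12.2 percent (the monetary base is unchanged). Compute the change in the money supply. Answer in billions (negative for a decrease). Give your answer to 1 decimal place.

-138.8 billion

Initially m₁ = (1 + 0.471) / (0.115 + 0.04 + 0.471) ≈ 2.34984, so M₁ = 2.34984 × 510 = 1198.4184 billion.
After the change m₂ = (1 + 0.471) / (0.115 + 0.122 + 0.471) ≈ 2.07768, so M₂ = 2.07768 × 510 = 1059.6168 billion.
ΔM = M₂ − M₁ = 1059.6168 − 1198.4184 = -138.8016 billion.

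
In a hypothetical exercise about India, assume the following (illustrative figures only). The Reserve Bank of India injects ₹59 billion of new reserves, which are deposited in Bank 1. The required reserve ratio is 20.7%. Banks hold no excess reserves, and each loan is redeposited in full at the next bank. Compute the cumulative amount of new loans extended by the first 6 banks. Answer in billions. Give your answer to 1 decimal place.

Bank i lends (1 − rr)^i of the original deposit: Bank 1 lends 59·0.7930 = 46.7870, Bank 2 lends 59·0.7930² ≈ 37.1021, and so on.
Summing a geometric series: total = 59·[0.7930·(1 − 0.7930^6) / (1 − 0.7930)] ≈ 169.8167 billion.

₹169.8 billion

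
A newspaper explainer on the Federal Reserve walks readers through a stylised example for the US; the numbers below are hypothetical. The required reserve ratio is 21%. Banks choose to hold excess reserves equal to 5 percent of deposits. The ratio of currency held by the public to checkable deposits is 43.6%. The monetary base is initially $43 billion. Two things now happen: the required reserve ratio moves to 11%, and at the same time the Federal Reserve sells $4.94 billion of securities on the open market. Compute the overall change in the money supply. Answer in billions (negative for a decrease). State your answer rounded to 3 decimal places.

Before: m₁ = (1 + 0.436) / (0.21 + 0.05 + 0.436) ≈ 2.063218, MB₁ = 43, so M₁ = 2.063218 × 43 ≈ 88.7184 billion.
After: m₂ = (1 + 0.436) / (0.11 + 0.05 + 0.436) ≈ 2.409396, MB₂ = 43 − 4.94 = 38.06, so M₂ = 2.409396 × 38.06 ≈ 91.7016 billion.
ΔM = M₂ − M₁ = 91.7016 − 88.7184 = 2.9832 billion.

$2.983 billion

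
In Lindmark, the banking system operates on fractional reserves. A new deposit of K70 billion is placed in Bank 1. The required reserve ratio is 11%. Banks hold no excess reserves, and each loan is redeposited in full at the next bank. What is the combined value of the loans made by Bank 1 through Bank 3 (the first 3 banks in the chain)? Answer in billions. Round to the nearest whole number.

K167 billion

Bank i lends (1 − rr)^i of the original deposit: Bank 1 lends 70·0.8900 = 62.3000, Bank 2 lends 70·0.8900² = 55.4470, and so on.
Summing a geometric series: total = 70·[0.8900·(1 − 0.8900^3) / (1 − 0.8900)] ≈ 167.0948 billion.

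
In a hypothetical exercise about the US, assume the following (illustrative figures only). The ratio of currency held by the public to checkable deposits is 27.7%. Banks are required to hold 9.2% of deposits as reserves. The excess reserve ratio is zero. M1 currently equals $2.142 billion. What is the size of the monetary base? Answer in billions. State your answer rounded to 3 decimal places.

The money multiplier is m = (1 + c) / (rr + c) = (1 + 0.277) / (0.092 + 0.277) ≈ 3.46070.
MB = M / m = 2.142 / 3.46070 ≈ 0.6189 billion.

$0.619 billion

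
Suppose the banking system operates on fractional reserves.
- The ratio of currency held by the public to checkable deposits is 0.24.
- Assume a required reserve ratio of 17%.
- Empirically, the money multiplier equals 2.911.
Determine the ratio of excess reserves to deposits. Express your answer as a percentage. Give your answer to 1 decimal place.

1.6%

Using m = 2.911. Since m = (1 + c)/(c + rr + e), the denominator satisfies c + rr + e = (1 + c)/m = (1 + 0.24) / 2.911 ≈ 0.425970.
With c = 0.24 and rr = 0.17, the ratio of excess reserves to deposits is 0.425970 − 0.24 − 0.17 = 0.01597.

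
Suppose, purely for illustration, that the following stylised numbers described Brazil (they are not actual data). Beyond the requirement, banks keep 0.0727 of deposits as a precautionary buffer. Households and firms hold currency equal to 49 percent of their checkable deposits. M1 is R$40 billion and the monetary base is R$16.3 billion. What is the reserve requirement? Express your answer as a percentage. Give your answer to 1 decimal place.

4.4%

Using m = M/MB = 40/16.3 ≈ 2.453988. Since m = (1 + c)/(c + rr + e), the denominator satisfies c + rr + e = (1 + c)/m = (1 + 0.49) / 2.453988 ≈ 0.607175.
With c = 0.49 and e = 0.0727, the reserve requirement is 0.607175 − 0.49 − 0.0727 = 0.044475.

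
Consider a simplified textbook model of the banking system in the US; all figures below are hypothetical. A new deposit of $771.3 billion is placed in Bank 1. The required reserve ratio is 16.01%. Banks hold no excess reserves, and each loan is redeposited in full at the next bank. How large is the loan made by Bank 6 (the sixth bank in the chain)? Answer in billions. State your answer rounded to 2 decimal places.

$270.76 billion

Each bank lends a fraction (1 − rr) = 0.8399 of the deposit it receives, so Bank 6 receives 771.3·0.8399^5 and lends 771.3·0.8399^6 ≈ 270.7627 billion.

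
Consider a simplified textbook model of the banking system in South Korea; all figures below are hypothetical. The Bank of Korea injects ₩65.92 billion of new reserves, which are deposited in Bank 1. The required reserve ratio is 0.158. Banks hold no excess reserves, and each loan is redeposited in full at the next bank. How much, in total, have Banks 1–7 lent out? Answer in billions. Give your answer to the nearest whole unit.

₩246 billion

Bank i lends (1 − rr)^i of the original deposit: Bank 1 lends 65.92·0.8420 ≈ 55.5046, Bank 2 lends 65.92·0.8420² ≈ 46.7349, and so on.
Summing a geometric series: total = 65.92·[0.8420·(1 − 0.8420^7) / (1 − 0.8420)] ≈ 245.8913 billion.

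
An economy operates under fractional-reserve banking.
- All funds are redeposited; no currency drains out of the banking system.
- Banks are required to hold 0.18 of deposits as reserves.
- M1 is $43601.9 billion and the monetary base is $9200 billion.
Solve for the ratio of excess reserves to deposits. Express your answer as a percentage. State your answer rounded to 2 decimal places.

Using m = M/MB = 43601.9/9200 ≈ 4.739337. Since m = (1 + c)/(c + rr + e), the denominator satisfies c + rr + e = (1 + c)/m = (1 + 0) / 4.739337 ≈ 0.211000.
With c = 0 and rr = 0.18, the ratio of excess reserves to deposits is 0.211000 − 0 − 0.18 = 0.031.

3.10%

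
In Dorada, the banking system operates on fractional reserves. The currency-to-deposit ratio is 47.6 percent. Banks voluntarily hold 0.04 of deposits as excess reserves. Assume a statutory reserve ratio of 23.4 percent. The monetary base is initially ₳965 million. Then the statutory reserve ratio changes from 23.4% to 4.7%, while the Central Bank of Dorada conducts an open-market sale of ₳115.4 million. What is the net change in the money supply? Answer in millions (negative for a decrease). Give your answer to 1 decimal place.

₳328.3 million

Before: m₁ = (1 + 0.476) / (0.234 + 0.04 + 0.476) = 1.96800, MB₁ = 965, so M₁ = 1.96800 × 965 = 1899.12 million.
After: m₂ = (1 + 0.476) / (0.047 + 0.04 + 0.476) ≈ 2.62167, MB₂ = 965 − 115.4 = 849.6, so M₂ = 2.62167 × 849.6 ≈ 2227.3708 million.
ΔM = M₂ − M₁ = 2227.3708 − 1899.12 = 328.2508 million.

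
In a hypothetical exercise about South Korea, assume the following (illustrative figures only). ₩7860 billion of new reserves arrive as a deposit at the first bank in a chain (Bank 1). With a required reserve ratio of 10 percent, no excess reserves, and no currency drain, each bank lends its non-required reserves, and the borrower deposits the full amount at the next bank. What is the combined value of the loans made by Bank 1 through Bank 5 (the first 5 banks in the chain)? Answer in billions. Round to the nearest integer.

Bank i lends (1 − rr)^i of the original deposit: Bank 1 lends 7860·0.9000 = 7074.0000, Bank 2 lends 7860·0.9000² = 6366.6000, and so on.
Summing a geometric series: total = 7860·[0.9000·(1 − 0.9000^5) / (1 − 0.9000)] = 28968.7374 billion.

₩28969 billion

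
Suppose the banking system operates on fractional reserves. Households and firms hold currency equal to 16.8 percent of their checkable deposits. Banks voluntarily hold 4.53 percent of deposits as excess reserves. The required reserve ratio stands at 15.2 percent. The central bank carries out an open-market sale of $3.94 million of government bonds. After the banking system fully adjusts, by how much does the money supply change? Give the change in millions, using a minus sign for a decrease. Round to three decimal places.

-12.598 million

The money multiplier is m = (1 + c) / (rr + e + c) = (1 + 0.168) / (0.152 + 0.0453 + 0.168) ≈ 3.19737.
The sale removes 3.94 million of base, so ΔM = m × ΔMB = 3.19737 × (−3.94) ≈ -12.5976 million.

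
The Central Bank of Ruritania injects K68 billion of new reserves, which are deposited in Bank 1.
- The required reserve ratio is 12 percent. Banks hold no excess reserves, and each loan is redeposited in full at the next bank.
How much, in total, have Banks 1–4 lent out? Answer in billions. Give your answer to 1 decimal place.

K199.6 billion

Bank i lends (1 − rr)^i of the original deposit: Bank 1 lends 68·0.8800 = 59.8400, Bank 2 lends 68·0.8800² = 52.6592, and so on.
Summing a geometric series: total = 68·[0.8800·(1 − 0.8800^4) / (1 − 0.8800)] ≈ 199.6186 billion.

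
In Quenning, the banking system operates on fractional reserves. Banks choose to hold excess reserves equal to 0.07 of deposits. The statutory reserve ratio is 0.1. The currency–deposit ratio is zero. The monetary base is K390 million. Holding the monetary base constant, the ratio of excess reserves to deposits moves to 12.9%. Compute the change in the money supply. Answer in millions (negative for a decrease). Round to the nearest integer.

-591 million

Initially m₁ = 1 / (0.1 + 0.07) ≈ 5.8824, so M₁ = 5.8824 × 390 = 2294.136 million.
After the change m₂ = 1 / (0.1 + 0.129) ≈ 4.3668, so M₂ = 4.3668 × 390 = 1703.052 million.
ΔM = M₂ − M₁ = 1703.052 − 2294.136 = -591.084 million.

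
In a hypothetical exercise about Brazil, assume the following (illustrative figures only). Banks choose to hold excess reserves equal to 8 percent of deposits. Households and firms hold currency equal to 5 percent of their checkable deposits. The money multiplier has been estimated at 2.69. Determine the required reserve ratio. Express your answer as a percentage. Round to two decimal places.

Using m = 2.69. Since m = (1 + c)/(c + rr + e), the denominator satisfies c + rr + e = (1 + c)/m = (1 + 0.05) / 2.69 ≈ 0.390335.
With c = 0.05 and e = 0.08, the required reserve ratio is 0.390335 − 0.05 − 0.08 = 0.260335.

26.03%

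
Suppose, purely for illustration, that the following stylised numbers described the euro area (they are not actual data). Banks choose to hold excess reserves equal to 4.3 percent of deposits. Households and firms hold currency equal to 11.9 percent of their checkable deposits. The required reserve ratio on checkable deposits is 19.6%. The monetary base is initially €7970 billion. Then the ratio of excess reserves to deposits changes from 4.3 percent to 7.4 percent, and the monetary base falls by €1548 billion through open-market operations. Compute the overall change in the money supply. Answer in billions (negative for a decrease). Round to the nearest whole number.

-6438 billion

Before: m₁ = (1 + 0.119) / (0.196 + 0.043 + 0.119) ≈ 3.12570, MB₁ = 7970, so M₁ = 3.12570 × 7970 = 24911.829 billion.
After: m₂ = (1 + 0.119) / (0.196 + 0.074 + 0.119) ≈ 2.87661, MB₂ = 7970 − 1548 = 6422, so M₂ = 2.87661 × 6422 ≈ 18473.5894 billion.
ΔM = M₂ − M₁ = 18473.5894 − 24911.829 = -6438.2396 billion.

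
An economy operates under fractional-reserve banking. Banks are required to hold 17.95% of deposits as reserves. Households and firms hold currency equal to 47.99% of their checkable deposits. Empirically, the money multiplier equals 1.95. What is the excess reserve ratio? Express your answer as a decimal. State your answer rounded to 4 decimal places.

0.0995

Using m = 1.95. Since m = (1 + c)/(c + rr + e), the denominator satisfies c + rr + e = (1 + c)/m = (1 + 0.4799) / 1.95 ≈ 0.758923.
With c = 0.4799 and rr = 0.1795, the excess reserve ratio is 0.758923 − 0.4799 − 0.1795 = 0.099523.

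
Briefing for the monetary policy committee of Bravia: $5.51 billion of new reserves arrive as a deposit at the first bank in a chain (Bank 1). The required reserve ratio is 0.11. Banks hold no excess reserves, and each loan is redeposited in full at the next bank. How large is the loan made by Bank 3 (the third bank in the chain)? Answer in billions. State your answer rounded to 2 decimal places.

Each bank lends a fraction (1 − rr) = 0.8900 of the deposit it receives, so Bank 3 receives 5.51·0.8900^2 and lends 5.51·0.8900^3 ≈ 3.8844 billion.

$3.88 billion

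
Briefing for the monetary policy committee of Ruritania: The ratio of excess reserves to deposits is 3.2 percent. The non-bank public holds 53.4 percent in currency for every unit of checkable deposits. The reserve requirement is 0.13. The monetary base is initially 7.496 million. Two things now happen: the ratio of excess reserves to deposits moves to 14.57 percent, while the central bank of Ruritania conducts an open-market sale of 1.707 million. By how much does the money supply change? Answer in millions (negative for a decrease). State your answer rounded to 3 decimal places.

Before: m₁ = (1 + 0.534) / (0.13 + 0.032 + 0.534) ≈ 2.20402, MB₁ = 7.496, so M₁ = 2.20402 × 7.496 ≈ 16.5213 million.
After: m₂ = (1 + 0.534) / (0.13 + 0.1457 + 0.534) ≈ 1.89453, MB₂ = 7.496 − 1.707 = 5.789, so M₂ = 1.89453 × 5.789 ≈ 10.9674 million.
ΔM = M₂ − M₁ = 10.9674 − 16.5213 = -5.5539 million.

-5.554 million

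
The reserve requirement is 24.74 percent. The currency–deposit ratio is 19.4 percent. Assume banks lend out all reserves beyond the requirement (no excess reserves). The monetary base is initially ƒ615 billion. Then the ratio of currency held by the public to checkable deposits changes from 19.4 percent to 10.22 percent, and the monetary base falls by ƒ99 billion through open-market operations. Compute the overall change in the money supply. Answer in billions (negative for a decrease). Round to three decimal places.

Before: m₁ = (1 + 0.194) / (0.2474 + 0.194) ≈ 2.7050295, MB₁ = 615, so M₁ = 2.7050295 × 615 ≈ 1663.5931 billion.
After: m₂ = (1 + 0.1022) / (0.2474 + 0.1022) ≈ 3.1527460, MB₂ = 615 − 99 = 516, so M₂ = 3.1527460 × 516 ≈ 1626.8169 billion.
ΔM = M₂ − M₁ = 1626.8169 − 1663.5931 = -36.7762 billion.

-36.776 billion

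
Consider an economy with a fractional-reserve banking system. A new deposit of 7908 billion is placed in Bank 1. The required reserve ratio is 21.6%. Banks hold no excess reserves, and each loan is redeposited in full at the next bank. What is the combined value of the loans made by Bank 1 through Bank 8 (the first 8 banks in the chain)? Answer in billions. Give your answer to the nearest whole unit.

24606 billion

Bank i lends (1 − rr)^i of the original deposit: Bank 1 lends 7908·0.7840 = 6199.8720, Bank 2 lends 7908·0.7840² ≈ 4860.6996, and so on.
Summing a geometric series: total = 7908·[0.7840·(1 − 0.7840^8) / (1 − 0.7840)] ≈ 24606.1912 billion.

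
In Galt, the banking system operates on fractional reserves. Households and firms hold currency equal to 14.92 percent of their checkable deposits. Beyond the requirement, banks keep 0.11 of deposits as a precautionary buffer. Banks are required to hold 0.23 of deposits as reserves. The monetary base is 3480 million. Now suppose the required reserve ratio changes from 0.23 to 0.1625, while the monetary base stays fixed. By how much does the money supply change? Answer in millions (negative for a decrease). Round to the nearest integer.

Initially m₁ = (1 + 0.1492) / (0.23 + 0.11 + 0.1492) ≈ 2.34914, so M₁ = 2.34914 × 3480 = 8175.0072 million.
After the change m₂ = (1 + 0.1492) / (0.1625 + 0.11 + 0.1492) ≈ 2.72516, so M₂ = 2.72516 × 3480 = 9483.5568 million.
ΔM = M₂ − M₁ = 9483.5568 − 8175.0072 = 1308.5496 million.

1309 million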